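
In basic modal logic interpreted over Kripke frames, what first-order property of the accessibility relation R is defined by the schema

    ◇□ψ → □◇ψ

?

This is the .2 axiom.
Its frame correspondent is convergence — ∀x ∀y ∀z (Rxy ∧ Rxz → ∃w (Ryw ∧ Rzw)).

convergence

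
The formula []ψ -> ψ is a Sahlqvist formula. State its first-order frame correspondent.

Suppose □ψ→ψ is valid. At any x set V(ψ)={w : Rxw}. Then □ψ holds at x, so ψ holds at x, i.e. Rxx.
The converse is a direct semantic check.
So the correspondent is reflexivity.

reflexivity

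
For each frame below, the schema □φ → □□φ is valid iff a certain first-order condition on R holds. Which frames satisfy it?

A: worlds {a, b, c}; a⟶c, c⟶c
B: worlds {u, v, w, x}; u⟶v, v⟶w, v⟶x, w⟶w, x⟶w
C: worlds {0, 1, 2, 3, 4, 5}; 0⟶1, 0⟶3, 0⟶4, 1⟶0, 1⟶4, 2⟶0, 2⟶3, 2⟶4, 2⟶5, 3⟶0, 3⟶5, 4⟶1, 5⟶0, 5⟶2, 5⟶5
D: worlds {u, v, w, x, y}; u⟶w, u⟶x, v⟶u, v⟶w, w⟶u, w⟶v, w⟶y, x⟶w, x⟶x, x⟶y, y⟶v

Frame correspondent (Sahlqvist): ∀x ∀y ∀z (Rxy ∧ Ryz → Rxz) — i.e. transitivity.
A: satisfies the condition.
B: fails — Ruv and Rvw but not Ruw.
C: fails — R10 and R01 but not R11.
D: fails — Rxw and Rwu but not Rxu.

A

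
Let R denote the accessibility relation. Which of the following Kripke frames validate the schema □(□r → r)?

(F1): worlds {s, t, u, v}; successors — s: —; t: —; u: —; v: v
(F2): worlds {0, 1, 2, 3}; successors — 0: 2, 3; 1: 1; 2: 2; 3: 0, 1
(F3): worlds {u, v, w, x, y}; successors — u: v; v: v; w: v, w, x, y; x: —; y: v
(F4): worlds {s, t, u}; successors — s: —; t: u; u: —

The schema corresponds to shift-reflexivity: ∀x ∀y (Rxy → Ryy).
(F1): condition met.
(F2): fails — R03 but not R33.
(F3): fails — Rwx but not Rxx.
(F4): fails — Rtu but not Ruu.
Valid on: (F1).

(F1)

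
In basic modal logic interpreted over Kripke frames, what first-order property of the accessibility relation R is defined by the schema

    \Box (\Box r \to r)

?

Suppose □(□r→r) is valid. Take Rxy and set V(r)={w : Ryw}. Then at y, □r holds; since □(□r→r) at x, □r→r at y, so r at y, i.e. Ryy.
Conversely, on a frame with shift-reflexivity the schema holds at every world under every valuation.
So the correspondent is shift-reflexivity.

Shift-reflexivity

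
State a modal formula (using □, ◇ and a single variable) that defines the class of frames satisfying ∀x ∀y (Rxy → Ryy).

□(□s → s)

The condition is shift-reflexivity. The T□ schema □(□s → s) defines it.
Suppose □(□s→s) is valid. Take Rxy and set V(s)={w : Ryw}. Then at y, □s holds; since □(□s→s) at x, □s→s at y, so s at y, i.e. Ryy.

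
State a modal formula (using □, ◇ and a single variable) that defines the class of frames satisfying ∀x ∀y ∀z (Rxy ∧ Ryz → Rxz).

□p → □□p

The condition is transitivity. The 4 schema □p → □□p defines it.
Suppose □p→□□p is valid. Take Rxy, Ryz and set V(p)={w : Rxw}. Then □p at x, so □□p at x, so □p at y, so p at z, i.e. Rxz.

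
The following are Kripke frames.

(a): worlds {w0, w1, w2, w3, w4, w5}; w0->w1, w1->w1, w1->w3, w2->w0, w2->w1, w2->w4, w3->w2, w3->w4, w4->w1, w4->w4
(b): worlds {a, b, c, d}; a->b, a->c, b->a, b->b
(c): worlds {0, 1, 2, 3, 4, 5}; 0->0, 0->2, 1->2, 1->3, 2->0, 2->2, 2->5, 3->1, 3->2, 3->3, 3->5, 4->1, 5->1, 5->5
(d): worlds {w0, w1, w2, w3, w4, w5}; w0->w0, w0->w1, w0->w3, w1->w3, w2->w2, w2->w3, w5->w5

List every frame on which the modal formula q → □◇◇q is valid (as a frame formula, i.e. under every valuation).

none

This is the axiom for a generalized confluence (Geach) condition; its first-order frame correspondent is ∀x ∀z (xRz → ∃w (x = w ∧ zR²w)).
(a): fails — w0Rw1 but no w with w0=w and w1R²w.
(b): fails — aRc but no w with a=w and cR²w.
(c): fails — 3R2 but no w with 3=w and 2R²w.
(d): fails — w0Rw1 but no w with w0=w and w1R²w.
Valid on no frame.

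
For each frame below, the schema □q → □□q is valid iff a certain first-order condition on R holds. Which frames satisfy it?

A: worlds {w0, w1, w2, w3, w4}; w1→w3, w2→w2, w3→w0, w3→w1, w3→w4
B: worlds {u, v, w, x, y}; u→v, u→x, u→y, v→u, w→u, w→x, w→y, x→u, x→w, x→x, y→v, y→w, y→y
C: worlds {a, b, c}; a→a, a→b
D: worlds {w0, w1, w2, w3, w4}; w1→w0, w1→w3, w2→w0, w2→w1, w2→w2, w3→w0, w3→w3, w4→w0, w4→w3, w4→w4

This is the axiom for transitivity; its first-order frame correspondent is ∀x ∀y ∀z (Rxy ∧ Ryz → Rxz).
A: fails — Rw3w1 and Rw1w3 but not Rw3w3.
B: fails — Ruv and Rvu but not Ruu.
C: ✓.
D: fails — Rw2w1 and Rw1w3 but not Rw2w3.

C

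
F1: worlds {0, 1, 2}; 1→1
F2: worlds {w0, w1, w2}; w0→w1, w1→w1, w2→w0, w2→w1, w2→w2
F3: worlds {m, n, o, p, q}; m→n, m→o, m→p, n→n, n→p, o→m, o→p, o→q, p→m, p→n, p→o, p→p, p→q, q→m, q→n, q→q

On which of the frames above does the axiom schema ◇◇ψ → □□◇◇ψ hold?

F1, F3

This is the axiom for a generalized confluence (Geach) condition; its first-order frame correspondent is ∀x ∀y ∀z ((xR²y ∧ xR²z) → ∃w (y = w ∧ zR²w)).
F1: ✓.
F2: fails — w2R²w0, w2R²w0 but no w with w0=w and w0R²w.
F3: ✓.
Valid on: F1, F3.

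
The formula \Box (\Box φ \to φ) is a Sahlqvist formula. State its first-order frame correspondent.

This schema is the T□ axiom.
Its frame correspondent is shift-reflexivity — \forall x \forall y (Rxy \to Ryy).

Shift-reflexivity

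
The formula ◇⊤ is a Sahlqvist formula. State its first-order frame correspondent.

◇⊤ holds at w iff w has a successor, so frame-validity of ◇⊤ is exactly seriality. Equivalently via □φ → ◇φ:
Suppose □φ→◇φ is valid. At any x set V(φ)=W. Then □φ at x, so ◇φ at x, so x has a successor.
The converse is a direct semantic check.
Frame condition: ∀x ∃y Rxy.

Seriality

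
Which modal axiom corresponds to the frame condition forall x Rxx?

The condition is reflexivity. The T schema □p → p defines it.
Suppose □p→p is valid. At any x set V(p)={w : Rxw}. Then □p holds at x, so p holds at x, i.e. Rxx.

□p → p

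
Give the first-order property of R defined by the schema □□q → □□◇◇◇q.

This is a Sahlqvist (Geach-type) schema ◇^0□^2q → □^2◇^3q.
Minimal-valuation argument: fix x; take any y with xR^0y and any z with xR^2z. Set V(q) to the set of worlds R-reachable from y in exactly 2 steps. Then □^2q holds at y, so the antecedent holds at x; validity forces ◇^3q at z, giving a w with zR^3w and yR^2w.
First-order correspondent: ∀x ∀z (xR²z → ∃w (xR²w ∧ zR³w)).

∀x ∀z (xR²z → ∃w (xR²w ∧ zR³w))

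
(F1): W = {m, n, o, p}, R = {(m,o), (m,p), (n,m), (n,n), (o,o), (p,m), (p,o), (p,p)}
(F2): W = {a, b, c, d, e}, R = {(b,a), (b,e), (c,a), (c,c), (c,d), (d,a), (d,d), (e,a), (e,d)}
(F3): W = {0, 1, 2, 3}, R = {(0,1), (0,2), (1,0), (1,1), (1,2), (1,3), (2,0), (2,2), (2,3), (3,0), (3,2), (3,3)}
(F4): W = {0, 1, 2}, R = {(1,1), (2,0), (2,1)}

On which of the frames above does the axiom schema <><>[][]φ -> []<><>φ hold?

(F1), (F3)

Frame correspondent (Sahlqvist): forall x forall y forall z ((x R^2 y & xRz) -> exists w (y R^2 w & z R^2 w)) — i.e. a generalized confluence (Geach) condition.
(F1): satisfies the condition.
(F2): fails — bR²a, bRa but no w with aR²w and aR²w.
(F3): satisfies the condition.
(F4): fails — 2R²1, 2R0 but no w with 1R²w and 0R²w.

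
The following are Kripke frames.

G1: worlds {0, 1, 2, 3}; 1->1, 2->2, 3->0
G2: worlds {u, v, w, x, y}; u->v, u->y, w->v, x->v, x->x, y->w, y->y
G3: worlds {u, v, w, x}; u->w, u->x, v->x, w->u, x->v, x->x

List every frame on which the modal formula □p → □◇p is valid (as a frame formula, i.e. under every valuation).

This is the axiom for a generalized confluence (Geach) condition; its first-order frame correspondent is ∀x ∀z (xRz → ∃w (xRw ∧ zRw)).
G1: fails — 3R0 but no w with 3Rw and 0Rw.
G2: fails — uRv but no t with uRt and vRt.
G3: fails — uRw but no t with uRt and wRt.
Valid on no frame.

none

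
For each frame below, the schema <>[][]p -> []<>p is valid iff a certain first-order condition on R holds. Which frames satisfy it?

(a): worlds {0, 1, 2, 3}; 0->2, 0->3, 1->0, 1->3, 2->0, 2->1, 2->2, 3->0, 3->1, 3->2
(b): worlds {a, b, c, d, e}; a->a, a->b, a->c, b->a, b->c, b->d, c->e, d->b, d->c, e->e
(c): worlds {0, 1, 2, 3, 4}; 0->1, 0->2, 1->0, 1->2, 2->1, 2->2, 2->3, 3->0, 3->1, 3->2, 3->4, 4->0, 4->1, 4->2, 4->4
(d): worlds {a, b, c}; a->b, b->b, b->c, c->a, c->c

(a), (c), (d)

This is the axiom for a generalized confluence (Geach) condition; its first-order frame correspondent is forall x forall y forall z ((xRy & xRz) -> exists w (y R^2 w & zRw)).
(a): satisfies the condition.
(b): fails — aRc, aRa but no w with cR²w and aRw.
(c): satisfies the condition.
(d): satisfies the condition.
Valid on: (a), (c), (d).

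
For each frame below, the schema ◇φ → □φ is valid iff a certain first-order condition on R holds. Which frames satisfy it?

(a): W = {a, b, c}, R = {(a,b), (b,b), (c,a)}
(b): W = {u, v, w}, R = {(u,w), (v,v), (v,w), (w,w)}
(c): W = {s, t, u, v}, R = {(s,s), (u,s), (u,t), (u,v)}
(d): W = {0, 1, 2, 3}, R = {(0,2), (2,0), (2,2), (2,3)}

Frame correspondent (Sahlqvist): ∀x ∀y ∀z (Rxy ∧ Rxz → y = z) — i.e. partial functionality.
(a): condition met.
(b): fails — v sees both v and w.
(c): fails — u sees both s and t.
(d): fails — 2 sees both 0 and 2.
Valid on: (a).

(a)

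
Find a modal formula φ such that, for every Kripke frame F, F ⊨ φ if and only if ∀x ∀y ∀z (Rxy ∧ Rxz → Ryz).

This is the Euclidean property; the standard corresponding axiom is 5: ◇q → □◇q.
Suppose ◇q→□◇q is valid. Take Rxy, Rxz and set V(q)={y}. Then ◇q at x, so □◇q at x, so ◇q at z, so some w with Rzw has q; w=y, i.e. Rzy. By symmetry of the argument, Ryz.

◇q → □◇q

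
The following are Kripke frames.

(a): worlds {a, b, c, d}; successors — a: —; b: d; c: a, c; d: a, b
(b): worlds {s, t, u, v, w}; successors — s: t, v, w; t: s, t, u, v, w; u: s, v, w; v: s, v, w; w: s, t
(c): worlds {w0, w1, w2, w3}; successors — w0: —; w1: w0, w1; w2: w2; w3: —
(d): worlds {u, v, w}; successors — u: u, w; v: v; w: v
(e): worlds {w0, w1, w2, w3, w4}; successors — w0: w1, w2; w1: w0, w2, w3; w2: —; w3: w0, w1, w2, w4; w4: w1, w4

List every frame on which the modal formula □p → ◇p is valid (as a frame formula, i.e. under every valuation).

Frame correspondent (Sahlqvist): ∀x ∃y Rxy — i.e. seriality.
(a): fails — world a has no successor.
(b): satisfies the condition.
(c): fails — world w0 has no successor.
(d): satisfies the condition.
(e): fails — world w2 has no successor.

(b), (d)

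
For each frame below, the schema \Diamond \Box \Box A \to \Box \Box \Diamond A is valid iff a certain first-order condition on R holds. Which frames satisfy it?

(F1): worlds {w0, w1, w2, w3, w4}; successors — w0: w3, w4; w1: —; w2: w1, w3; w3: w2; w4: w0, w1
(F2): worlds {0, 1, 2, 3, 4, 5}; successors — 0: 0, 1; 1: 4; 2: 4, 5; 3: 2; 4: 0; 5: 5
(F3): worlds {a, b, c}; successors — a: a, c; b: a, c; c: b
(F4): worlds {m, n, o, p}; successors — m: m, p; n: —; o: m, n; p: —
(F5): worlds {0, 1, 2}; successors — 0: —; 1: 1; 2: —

(F5)

Frame correspondent (Sahlqvist): \forall x \forall y \forall z ((xRy \wedge x R^2 z) \to \exists w (y R^2 w \wedge zRw)) — i.e. a generalized confluence (Geach) condition.
(F1): fails — w0Rw3, w0R²w1 but no w with w3R²w and w1Rw.
(F2): fails — 0R1, 0R²1 but no w with 1R²w and 1Rw.
(F3): fails — aRc, aR²c but no w with cR²w and cRw.
(F4): fails — mRm, mR²p but no w with mR²w and pRw.
(F5): holds.
Valid on: (F5).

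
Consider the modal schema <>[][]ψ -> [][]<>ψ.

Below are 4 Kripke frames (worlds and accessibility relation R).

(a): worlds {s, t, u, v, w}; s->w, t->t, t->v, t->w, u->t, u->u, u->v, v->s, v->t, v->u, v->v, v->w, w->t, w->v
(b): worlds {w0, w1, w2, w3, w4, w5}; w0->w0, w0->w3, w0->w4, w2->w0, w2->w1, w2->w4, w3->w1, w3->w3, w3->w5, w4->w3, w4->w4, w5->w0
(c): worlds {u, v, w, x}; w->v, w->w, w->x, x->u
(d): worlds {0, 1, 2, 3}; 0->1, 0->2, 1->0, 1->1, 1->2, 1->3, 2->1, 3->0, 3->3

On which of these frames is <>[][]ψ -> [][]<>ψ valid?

The schema corresponds to a generalized confluence (Geach) condition: forall x forall y forall z ((xRy & x R^2 z) -> exists w (y R^2 w & zRw)).
(a): fails — vRs, vR²s but no w* with sR²w* and sRw*.
(b): fails — w0Rw0, w0R²w1 but no w with w0R²w and w1Rw.
(c): fails — wRv, wR²u but no t with vR²t and uRt.
(d): holds.
Valid on: (d).

(d)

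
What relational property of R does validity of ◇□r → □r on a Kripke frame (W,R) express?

Equivalently (dual form): ◇r → □◇r.
Suppose ◇r→□◇r is valid. Take Rxy, Rxz and set V(r)={y}. Then ◇r at x, so □◇r at x, so ◇r at z, so some w with Rzw has r; w=y, i.e. Rzy. By symmetry of the argument, Ryz.
Conversely, any frame satisfying ∀x ∀y ∀z (Rxy ∧ Rxz → Ryz) validates the schema.
Frame condition: ∀x ∀y ∀z (Rxy ∧ Rxz → Ryz).

the Euclidean property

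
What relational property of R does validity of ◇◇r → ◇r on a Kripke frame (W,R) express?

Replacing r by ¬r and contraposing gives the equivalent schema □r → □□r.
Suppose □r→□□r is valid. Take Rxy, Ryz and set V(r)={w : Rxw}. Then □r at x, so □□r at x, so □r at y, so r at z, i.e. Rxz.

transitivity: ∀x ∀y ∀z (Rxy ∧ Ryz → Rxz)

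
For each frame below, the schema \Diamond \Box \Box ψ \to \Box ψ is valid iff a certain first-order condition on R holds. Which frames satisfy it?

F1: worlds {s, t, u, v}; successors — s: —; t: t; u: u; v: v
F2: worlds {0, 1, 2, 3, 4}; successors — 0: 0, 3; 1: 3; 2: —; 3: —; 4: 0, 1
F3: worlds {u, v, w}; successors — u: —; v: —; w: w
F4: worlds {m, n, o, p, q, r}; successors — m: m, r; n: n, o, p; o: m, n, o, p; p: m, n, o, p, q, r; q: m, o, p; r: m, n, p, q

The schema corresponds to a generalized confluence (Geach) condition: \forall x \forall y \forall z ((xRy \wedge xRz) \to \exists w (y R^2 w \wedge z = w)).
F1: ✓.
F2: fails — 0R3, 0R0 but no w with 3R²w and 0=w.
F3: ✓.
F4: fails — oRm, oRo but no w with mR²w and o=w.

F1, F3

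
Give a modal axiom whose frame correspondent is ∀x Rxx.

A defining formula is □ψ → ψ (the T axiom).
Suppose □ψ→ψ is valid. At any x set V(ψ)={w : Rxw}. Then □ψ holds at x, so ψ holds at x, i.e. Rxx.

□ψ → ψ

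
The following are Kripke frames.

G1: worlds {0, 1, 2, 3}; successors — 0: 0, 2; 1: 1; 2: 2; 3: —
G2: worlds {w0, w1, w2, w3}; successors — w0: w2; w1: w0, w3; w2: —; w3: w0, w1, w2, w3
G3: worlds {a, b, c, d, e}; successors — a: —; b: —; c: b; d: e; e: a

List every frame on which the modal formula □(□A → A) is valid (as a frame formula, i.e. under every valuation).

G1

This is the axiom for shift-reflexivity; its first-order frame correspondent is ∀x ∀y (Rxy → Ryy).
G1: ✓.
G2: fails — Rw1w0 but not Rw0w0.
G3: fails — Rde but not Ree.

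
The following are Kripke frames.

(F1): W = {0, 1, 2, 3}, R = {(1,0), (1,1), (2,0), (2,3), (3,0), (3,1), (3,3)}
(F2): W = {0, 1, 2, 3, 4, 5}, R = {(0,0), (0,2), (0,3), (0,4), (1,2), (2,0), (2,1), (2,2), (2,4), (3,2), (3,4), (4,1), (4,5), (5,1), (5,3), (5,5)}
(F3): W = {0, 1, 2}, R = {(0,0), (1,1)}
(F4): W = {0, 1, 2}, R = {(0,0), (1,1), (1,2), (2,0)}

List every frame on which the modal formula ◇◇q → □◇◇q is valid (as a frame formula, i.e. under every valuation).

(F3)

This is the axiom for a generalized confluence (Geach) condition; its first-order frame correspondent is ∀x ∀y ∀z ((xR²y ∧ xRz) → ∃w (y = w ∧ zR²w)).
(F1): fails — 1R²0, 1R0 but no w with 0=w and 0R²w.
(F2): fails — 0R²0, 0R4 but no w with 0=w and 4R²w.
(F3): ✓.
(F4): fails — 1R²1, 1R2 but no w with 1=w and 2R²w.
Valid on: (F3).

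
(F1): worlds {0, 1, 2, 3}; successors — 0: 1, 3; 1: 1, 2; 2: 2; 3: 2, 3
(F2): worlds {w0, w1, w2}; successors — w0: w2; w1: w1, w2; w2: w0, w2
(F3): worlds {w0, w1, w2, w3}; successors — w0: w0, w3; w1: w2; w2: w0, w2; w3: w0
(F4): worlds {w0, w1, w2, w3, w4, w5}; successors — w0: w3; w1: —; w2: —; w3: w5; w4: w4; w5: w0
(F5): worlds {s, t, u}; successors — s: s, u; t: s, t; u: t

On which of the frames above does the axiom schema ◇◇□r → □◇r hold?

(F1), (F2), (F3)

Frame correspondent (Sahlqvist): ∀x ∀y ∀z ((xR²y ∧ xRz) → ∃w (yRw ∧ zRw)) — i.e. a generalized confluence (Geach) condition.
(F1): condition met.
(F2): condition met.
(F3): condition met.
(F4): fails — w0R²w5, w0Rw3 but no w with w5Rw and w3Rw.
(F5): fails — sR²s, sRu but no w with sRw and uRw.
Valid on: (F1), (F2), (F3).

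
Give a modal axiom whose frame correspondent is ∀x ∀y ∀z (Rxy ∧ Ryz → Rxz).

The condition is transitivity. The 4 schema □p → □□p defines it.
Suppose □p→□□p is valid. Take Rxy, Ryz and set V(p)={w : Rxw}. Then □p at x, so □□p at x, so □p at y, so p at z, i.e. Rxz.

□p → □□p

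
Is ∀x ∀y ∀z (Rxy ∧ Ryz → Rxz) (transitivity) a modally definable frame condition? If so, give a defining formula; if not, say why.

The condition is transitivity. A defining modal formula is □r → □□r.

Yes, by □r → □□r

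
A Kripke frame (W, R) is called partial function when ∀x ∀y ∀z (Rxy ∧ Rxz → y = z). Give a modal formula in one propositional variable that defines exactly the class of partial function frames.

◇ψ → □ψ

The condition is partial functionality. The CD schema ◇ψ → □ψ defines it.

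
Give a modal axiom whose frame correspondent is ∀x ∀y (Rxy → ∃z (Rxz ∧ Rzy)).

□□q → □q

This is density; the standard corresponding axiom is C4: □□q → □q.
Suppose □□q→□q is valid. Take Rxy and set V(q)={w : xR²w}. Then □□q at x, so □q at x, so q at y, i.e. ∃z(Rxz∧Rzy).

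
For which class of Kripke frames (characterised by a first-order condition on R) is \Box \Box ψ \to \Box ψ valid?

Density

This is the C4 axiom.
Its frame correspondent is density — \forall x \forall y (Rxy \to \exists z (Rxz \wedge Rzy)).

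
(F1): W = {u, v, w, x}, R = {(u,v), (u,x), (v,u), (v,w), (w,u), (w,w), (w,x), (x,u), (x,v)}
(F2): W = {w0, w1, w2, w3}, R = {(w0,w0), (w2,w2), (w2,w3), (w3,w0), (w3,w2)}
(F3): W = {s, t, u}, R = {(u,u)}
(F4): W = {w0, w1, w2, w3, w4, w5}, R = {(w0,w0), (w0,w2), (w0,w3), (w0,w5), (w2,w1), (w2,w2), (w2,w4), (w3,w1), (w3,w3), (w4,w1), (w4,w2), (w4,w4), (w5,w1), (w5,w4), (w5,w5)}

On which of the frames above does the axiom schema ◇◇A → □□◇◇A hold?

The schema corresponds to a generalized confluence (Geach) condition: ∀x ∀y ∀z ((xR²y ∧ xR²z) → ∃w (y = w ∧ zR²w)).
(F1): fails — vR²x, vR²u but no t with x=t and uR²t.
(F2): fails — w2R²w2, w2R²w0 but no w with w2=w and w0R²w.
(F3): condition met.
(F4): fails — w0R²w0, w0R²w1 but no w with w0=w and w1R²w.
Valid on: (F3).

(F3)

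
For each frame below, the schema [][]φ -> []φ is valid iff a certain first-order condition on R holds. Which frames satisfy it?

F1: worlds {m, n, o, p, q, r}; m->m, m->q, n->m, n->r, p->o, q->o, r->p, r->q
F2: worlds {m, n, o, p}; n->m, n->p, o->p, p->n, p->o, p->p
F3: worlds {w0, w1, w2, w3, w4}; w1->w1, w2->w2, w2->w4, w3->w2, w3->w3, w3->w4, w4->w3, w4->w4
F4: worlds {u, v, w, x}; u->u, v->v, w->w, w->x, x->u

F3, F4

The schema corresponds to density: forall x forall y (Rxy -> exists z (Rxz & Rzy)).
F1: fails — Rnr but no z with Rnz and Rzr.
F2: fails — Rnm but no z with Rnz and Rzm.
F3: holds.
F4: holds.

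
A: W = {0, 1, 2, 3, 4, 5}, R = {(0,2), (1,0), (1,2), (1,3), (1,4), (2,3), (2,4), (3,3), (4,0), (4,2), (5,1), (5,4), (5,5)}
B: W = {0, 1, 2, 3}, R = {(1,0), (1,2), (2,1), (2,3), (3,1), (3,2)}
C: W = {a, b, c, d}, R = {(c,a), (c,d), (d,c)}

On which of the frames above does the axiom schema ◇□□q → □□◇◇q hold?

A

The schema corresponds to a generalized confluence (Geach) condition: ∀x ∀y ∀z ((xRy ∧ xR²z) → ∃w (yR²w ∧ zR²w)).
A: satisfies the condition.
B: fails — 1R0, 1R²1 but no w with 0R²w and 1R²w.
C: fails — cRa, cR²c but no w with aR²w and cR²w.
Valid on: A.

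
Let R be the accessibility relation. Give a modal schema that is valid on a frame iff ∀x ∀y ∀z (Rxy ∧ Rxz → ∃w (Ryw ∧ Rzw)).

◇□p → □◇p

The condition is convergence. The .2 schema ◇□p → □◇p defines it.
Suppose ◇□p→□◇p is valid. Take Rxy, Rxz and set V(p)={w : Ryw}. Then □p at y so ◇□p at x, so □◇p at x, so ◇p at z, giving w with Rzw and Ryw.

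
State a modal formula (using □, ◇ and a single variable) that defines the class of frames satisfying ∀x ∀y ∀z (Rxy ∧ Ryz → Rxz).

This is transitivity; the standard corresponding axiom is 4: □ψ → □□ψ.
Suppose □ψ→□□ψ is valid. Take Rxy, Ryz and set V(ψ)={w : Rxw}. Then □ψ at x, so □□ψ at x, so □ψ at y, so ψ at z, i.e. Rxz.

□ψ → □□ψ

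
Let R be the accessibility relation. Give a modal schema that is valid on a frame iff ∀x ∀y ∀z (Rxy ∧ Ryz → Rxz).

The condition is transitivity. The 4 schema □r → □□r defines it.
Suppose □r→□□r is valid. Take Rxy, Ryz and set V(r)={w : Rxw}. Then □r at x, so □□r at x, so □r at y, so r at z, i.e. Rxz.

□r → □□r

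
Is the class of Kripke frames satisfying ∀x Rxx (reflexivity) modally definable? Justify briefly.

The condition is reflexivity. A defining modal formula is □r → r.
Suppose □r→r is valid. At any x set V(r)={w : Rxw}. Then □r holds at x, so r holds at x, i.e. Rxx.

Yes — defined by □r → r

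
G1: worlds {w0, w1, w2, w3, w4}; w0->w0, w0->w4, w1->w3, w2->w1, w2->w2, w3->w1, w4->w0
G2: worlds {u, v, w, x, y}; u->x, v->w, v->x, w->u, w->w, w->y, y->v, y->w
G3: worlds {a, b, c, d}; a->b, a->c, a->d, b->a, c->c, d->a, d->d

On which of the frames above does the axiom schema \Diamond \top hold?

G1, G3

The schema corresponds to seriality: \forall x \exists y Rxy.
G1: holds.
G2: fails — world x has no successor.
G3: holds.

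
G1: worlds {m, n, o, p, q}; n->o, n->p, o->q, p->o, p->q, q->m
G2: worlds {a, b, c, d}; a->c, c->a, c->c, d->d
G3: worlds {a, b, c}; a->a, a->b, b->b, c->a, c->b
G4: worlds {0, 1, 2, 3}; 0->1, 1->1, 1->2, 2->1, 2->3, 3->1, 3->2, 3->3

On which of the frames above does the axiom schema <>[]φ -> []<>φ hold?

G2, G3, G4

Frame correspondent (Sahlqvist): forall x forall y forall z (Rxy & Rxz -> exists w (Ryw & Rzw)) — i.e. convergence.
G1: fails — Rpo and Rpq but o and q have no common successor.
G2: satisfies the condition.
G3: satisfies the condition.
G4: satisfies the condition.
Valid on: G2, G3, G4.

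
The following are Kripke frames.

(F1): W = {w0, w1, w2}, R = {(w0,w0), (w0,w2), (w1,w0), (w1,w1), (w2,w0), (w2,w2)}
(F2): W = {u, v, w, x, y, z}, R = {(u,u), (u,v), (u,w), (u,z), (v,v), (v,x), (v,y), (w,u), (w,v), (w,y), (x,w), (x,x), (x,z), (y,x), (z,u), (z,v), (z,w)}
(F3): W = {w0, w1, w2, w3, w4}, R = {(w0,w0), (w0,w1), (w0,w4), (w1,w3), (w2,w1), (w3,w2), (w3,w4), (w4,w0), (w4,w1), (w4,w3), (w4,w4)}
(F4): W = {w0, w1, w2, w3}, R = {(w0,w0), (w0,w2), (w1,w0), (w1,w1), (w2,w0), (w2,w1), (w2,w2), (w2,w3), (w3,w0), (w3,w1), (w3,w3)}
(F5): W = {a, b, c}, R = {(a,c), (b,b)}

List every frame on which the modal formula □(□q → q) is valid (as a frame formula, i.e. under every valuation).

This is the axiom for shift-reflexivity; its first-order frame correspondent is ∀x ∀y (Rxy → Ryy).
(F1): ✓.
(F2): fails — Ruz but not Rzz.
(F3): fails — Rw3w2 but not Rw2w2.
(F4): ✓.
(F5): fails — Rac but not Rcc.

(F1), (F4)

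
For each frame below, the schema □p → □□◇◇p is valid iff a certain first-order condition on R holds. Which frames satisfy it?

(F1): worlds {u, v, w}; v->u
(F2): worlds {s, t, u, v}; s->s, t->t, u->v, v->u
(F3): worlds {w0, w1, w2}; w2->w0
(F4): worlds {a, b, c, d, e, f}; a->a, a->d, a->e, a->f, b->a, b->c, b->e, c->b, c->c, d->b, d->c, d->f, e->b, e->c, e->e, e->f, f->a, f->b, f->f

The schema corresponds to a generalized confluence (Geach) condition: ∀x ∀z (xR²z → ∃w (xRw ∧ zR²w)).
(F1): ✓.
(F2): fails — uR²u but no w with uRw and uR²w.
(F3): ✓.
(F4): ✓.

(F1), (F3), (F4)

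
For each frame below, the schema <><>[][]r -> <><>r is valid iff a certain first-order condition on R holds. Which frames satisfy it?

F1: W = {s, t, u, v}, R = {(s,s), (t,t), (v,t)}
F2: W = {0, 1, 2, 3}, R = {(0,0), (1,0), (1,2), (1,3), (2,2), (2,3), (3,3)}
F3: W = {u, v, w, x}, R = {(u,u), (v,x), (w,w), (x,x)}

F1, F2, F3

Frame correspondent (Sahlqvist): forall x forall y (x R^2 y -> exists w (y R^2 w & x R^2 w)) — i.e. a generalized confluence (Geach) condition.
F1: ✓.
F2: ✓.
F3: ✓.
Valid on: F1, F2, F3.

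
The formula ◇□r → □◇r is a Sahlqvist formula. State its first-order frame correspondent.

convergence: ∀x ∀y ∀z (Rxy ∧ Rxz → ∃w (Ryw ∧ Rzw))

This schema is the .2 axiom.
Its frame correspondent is convergence — ∀x ∀y ∀z (Rxy ∧ Rxz → ∃w (Ryw ∧ Rzw)).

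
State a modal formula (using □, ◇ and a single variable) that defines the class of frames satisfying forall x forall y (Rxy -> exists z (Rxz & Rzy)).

□□ψ → □ψ

This is density; the standard corresponding axiom is C4: □□ψ → □ψ.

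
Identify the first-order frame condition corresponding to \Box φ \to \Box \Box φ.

Suppose □φ→□□φ is valid. Take Rxy, Ryz and set V(φ)={w : Rxw}. Then □φ at x, so □□φ at x, so □φ at y, so φ at z, i.e. Rxz.
The converse is a direct semantic check.
Frame condition: \forall x \forall y \forall z (Rxy \wedge Ryz \to Rxz).

transitivity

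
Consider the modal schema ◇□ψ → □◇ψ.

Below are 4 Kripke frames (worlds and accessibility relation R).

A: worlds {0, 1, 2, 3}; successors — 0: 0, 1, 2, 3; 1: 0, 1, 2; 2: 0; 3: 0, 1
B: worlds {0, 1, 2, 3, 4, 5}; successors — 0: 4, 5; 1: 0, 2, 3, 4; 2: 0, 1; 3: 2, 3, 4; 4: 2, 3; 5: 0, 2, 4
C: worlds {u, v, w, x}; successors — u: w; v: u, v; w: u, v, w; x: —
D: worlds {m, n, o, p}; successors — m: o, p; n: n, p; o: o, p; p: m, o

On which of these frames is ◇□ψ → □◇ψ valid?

Frame correspondent (Sahlqvist): ∀x ∀y ∀z (Rxy ∧ Rxz → ∃w (Ryw ∧ Rzw)) — i.e. convergence.
A: holds.
B: fails — R10 and R12 but 0 and 2 have no common successor.
C: fails — Rvv and Rvu but v and u have no common successor.
D: fails — Rnn and Rnp but n and p have no common successor.

A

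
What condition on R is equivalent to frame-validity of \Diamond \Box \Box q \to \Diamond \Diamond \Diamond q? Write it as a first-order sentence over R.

This is a Sahlqvist (Geach-type) schema ◇^1□^2q → □^0◇^3q.
First-order correspondent: \forall x \forall y (xRy \to \exists w (y R^2 w \wedge x R^3 w)).

\forall x \forall y (xRy \to \exists w (y R^2 w \wedge x R^3 w))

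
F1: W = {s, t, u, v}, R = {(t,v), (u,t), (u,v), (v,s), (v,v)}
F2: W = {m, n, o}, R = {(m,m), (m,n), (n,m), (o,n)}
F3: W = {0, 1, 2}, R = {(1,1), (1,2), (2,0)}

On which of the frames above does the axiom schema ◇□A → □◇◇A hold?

F2

This is the axiom for a generalized confluence (Geach) condition; its first-order frame correspondent is ∀x ∀y ∀z ((xRy ∧ xRz) → ∃w (yRw ∧ zR²w)).
F1: fails — vRs, vRs but no w with sRw and sR²w.
F2: ✓.
F3: fails — 1R1, 1R2 but no w with 1Rw and 2R²w.
Valid on: F2.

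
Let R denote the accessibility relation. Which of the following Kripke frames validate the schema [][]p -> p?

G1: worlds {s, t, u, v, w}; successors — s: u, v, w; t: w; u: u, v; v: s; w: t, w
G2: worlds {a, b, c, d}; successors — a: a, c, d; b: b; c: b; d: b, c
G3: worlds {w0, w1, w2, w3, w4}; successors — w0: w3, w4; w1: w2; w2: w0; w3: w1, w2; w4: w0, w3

G1

This is the axiom for a generalized confluence (Geach) condition; its first-order frame correspondent is forall x exists w (x R^2 w & x = w).
G1: satisfies the condition.
G2: fails — at c but no w with cR²w and c=w.
G3: fails — at w1 but no w with w1R²w and w1=w.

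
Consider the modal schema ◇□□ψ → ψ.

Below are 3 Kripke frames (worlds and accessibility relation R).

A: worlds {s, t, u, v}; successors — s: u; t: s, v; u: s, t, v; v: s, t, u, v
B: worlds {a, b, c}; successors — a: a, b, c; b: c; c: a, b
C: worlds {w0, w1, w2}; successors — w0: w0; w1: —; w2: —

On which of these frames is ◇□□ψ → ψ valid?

C

Frame correspondent (Sahlqvist): ∀x ∀y (xRy → ∃w (yR²w ∧ x = w)) — i.e. a generalized confluence (Geach) condition.
A: fails — uRs but no w with sR²w and u=w.
B: fails — cRb but no w with bR²w and c=w.
C: holds.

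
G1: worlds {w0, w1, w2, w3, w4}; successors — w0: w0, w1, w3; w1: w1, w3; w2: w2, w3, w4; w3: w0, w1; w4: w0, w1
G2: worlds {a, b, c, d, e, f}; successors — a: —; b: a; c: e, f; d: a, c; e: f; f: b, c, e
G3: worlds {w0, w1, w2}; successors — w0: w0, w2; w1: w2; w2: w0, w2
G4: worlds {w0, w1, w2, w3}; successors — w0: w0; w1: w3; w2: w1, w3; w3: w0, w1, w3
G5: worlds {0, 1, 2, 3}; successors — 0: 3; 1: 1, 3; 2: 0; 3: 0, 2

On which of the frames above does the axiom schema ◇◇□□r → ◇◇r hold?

G1, G3, G4

This is the axiom for a generalized confluence (Geach) condition; its first-order frame correspondent is ∀x ∀y (xR²y → ∃w (yR²w ∧ xR²w)).
G1: satisfies the condition.
G2: fails — cR²b but no w with bR²w and cR²w.
G3: satisfies the condition.
G4: satisfies the condition.
G5: fails — 0R²2 but no w with 2R²w and 0R²w.
Valid on: G1, G3, G4.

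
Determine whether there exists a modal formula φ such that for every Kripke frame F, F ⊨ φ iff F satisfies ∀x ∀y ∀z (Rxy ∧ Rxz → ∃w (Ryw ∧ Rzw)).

This is a Sahlqvist condition; the .2 axiom ◇□q → □◇q defines it.

Yes, by ◇□q → □◇q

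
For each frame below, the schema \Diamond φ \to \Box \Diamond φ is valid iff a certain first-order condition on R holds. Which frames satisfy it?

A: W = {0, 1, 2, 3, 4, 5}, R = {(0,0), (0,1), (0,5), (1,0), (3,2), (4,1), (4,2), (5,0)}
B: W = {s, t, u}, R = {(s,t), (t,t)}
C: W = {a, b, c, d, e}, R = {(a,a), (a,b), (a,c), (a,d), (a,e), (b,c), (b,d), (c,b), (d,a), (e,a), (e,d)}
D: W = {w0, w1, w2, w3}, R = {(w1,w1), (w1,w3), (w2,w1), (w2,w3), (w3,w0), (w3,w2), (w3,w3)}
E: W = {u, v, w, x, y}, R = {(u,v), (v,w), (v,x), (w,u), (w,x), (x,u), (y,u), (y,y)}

B

This is the axiom for the Euclidean property; its first-order frame correspondent is \forall x \forall y \forall z (Rxy \wedge Rxz \to Ryz).
A: fails — R01 and R01 but not R11.
B: ✓.
C: fails — Rab and Rab but not Rbb.
D: fails — Rw1w3 and Rw1w1 but not Rw3w1.
E: fails — Ruv and Ruv but not Rvv.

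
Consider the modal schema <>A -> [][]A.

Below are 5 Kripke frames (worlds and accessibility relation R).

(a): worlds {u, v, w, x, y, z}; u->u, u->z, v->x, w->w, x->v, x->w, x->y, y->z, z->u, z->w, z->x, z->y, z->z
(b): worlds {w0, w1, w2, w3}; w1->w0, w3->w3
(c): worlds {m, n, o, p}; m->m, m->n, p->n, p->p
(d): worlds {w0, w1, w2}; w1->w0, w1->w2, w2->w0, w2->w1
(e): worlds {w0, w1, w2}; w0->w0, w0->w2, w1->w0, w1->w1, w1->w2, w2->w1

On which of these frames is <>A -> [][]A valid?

(b)

Frame correspondent (Sahlqvist): forall x forall y forall z ((xRy & x R^2 z) -> exists w (y = w & z = w)) — i.e. a generalized confluence (Geach) condition.
(a): fails — uRu, uR²w but u ≠ w.
(b): condition met.
(c): fails — mRm, mR²n but m ≠ n.
(d): fails — w1Rw0, w1R²w1 but w0 ≠ w1.
(e): fails — w0Rw0, w0R²w1 but w0 ≠ w1.
Valid on: (b).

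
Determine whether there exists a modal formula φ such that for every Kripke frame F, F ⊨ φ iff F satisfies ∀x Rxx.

Definable; □r → r defines it

This is a Sahlqvist condition; the T axiom □r → r defines it.
Suppose □r→r is valid. At any x set V(r)={w : Rxw}. Then □r holds at x, so r holds at x, i.e. Rxx.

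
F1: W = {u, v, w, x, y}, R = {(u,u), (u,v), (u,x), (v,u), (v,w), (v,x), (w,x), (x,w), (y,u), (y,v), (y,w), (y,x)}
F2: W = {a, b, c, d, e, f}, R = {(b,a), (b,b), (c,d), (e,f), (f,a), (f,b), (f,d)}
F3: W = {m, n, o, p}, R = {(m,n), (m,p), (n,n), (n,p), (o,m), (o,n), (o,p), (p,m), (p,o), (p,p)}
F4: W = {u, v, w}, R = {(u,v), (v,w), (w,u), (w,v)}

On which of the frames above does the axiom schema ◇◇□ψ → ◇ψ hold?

F3

This is the axiom for a generalized confluence (Geach) condition; its first-order frame correspondent is ∀x ∀y (xR²y → ∃w (yRw ∧ xRw)).
F1: fails — uR²x but no t with xRt and uRt.
F2: fails — bR²a but no w with aRw and bRw.
F3: holds.
F4: fails — vR²u but no t with uRt and vRt.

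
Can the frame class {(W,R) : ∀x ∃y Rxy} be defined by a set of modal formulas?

Yes, by □q → ◇q

Yes: it is seriality, defined by the D schema □q → ◇q.
Suppose □q→◇q is valid. At any x set V(q)=W. Then □q at x, so ◇q at x, so x has a successor.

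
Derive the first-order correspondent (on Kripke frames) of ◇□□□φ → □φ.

∀x ∀y ∀z ((xRy ∧ xRz) → ∃w (yR³w ∧ z = w))

This is a Sahlqvist (Geach-type) schema ◇^1□^3φ → □^1◇^0φ.
First-order correspondent: ∀x ∀y ∀z ((xRy ∧ xRz) → ∃w (yR³w ∧ z = w)).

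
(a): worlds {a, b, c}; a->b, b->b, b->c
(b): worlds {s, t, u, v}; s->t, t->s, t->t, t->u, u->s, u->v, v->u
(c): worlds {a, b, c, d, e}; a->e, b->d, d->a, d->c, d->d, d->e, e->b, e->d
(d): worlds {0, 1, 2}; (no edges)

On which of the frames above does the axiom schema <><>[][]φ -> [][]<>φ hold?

(d)

Frame correspondent (Sahlqvist): forall x forall y forall z ((x R^2 y & x R^2 z) -> exists w (y R^2 w & zRw)) — i.e. a generalized confluence (Geach) condition.
(a): fails — aR²b, aR²c but no w with bR²w and cRw.
(b): fails — sR²u, sR²u but no w with uR²w and uRw.
(c): fails — bR²a, bR²a but no w with aR²w and aRw.
(d): satisfies the condition.
Valid on: (d).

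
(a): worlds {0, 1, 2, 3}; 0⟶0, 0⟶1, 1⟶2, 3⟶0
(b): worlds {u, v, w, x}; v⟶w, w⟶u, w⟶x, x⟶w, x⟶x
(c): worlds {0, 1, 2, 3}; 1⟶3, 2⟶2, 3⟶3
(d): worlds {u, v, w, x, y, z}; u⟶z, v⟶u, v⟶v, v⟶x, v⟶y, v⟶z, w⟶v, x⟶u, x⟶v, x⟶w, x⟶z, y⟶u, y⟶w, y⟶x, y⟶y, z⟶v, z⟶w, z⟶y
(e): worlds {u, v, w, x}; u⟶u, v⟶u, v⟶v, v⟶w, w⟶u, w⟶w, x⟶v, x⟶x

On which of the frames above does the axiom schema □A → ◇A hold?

(d), (e)

Frame correspondent (Sahlqvist): ∀x ∃y Rxy — i.e. seriality.
(a): fails — world 2 has no successor.
(b): fails — world u has no successor.
(c): fails — world 0 has no successor.
(d): satisfies the condition.
(e): satisfies the condition.
Valid on: (d), (e).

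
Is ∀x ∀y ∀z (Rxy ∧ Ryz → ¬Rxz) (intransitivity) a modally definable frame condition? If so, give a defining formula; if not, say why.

Not definable by any modal formula

Any modally definable frame class is closed under surjective bounded morphisms.
The 7-cycle (worlds s,t,u,v,w,x,y with s→t→u→v→w→x→y→s) is intransitive. Mapping every world to a single reflexive point • is a surjective bounded morphism; the reflexive point is not intransitive (R••∧R•• but R••).
So no modal formula (or set of formulas) defines exactly the intransitive frames.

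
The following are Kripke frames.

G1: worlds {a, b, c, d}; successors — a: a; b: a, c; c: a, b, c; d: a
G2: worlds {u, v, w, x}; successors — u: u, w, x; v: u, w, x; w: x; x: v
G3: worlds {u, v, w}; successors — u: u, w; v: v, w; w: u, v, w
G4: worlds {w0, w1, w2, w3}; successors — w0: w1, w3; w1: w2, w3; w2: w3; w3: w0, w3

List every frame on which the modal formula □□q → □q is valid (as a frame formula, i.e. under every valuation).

G1, G3

The schema corresponds to density: ∀x ∀y (Rxy → ∃z (Rxz ∧ Rzy)).
G1: holds.
G2: fails — Rwx but no z with Rwz and Rzx.
G3: holds.
G4: fails — Rw1w2 but no z with Rw1z and Rzw2.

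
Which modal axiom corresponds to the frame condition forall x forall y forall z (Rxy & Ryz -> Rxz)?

□ψ → □□ψ

A defining formula is □ψ → □□ψ (the 4 axiom).
Suppose □ψ→□□ψ is valid. Take Rxy, Ryz and set V(ψ)={w : Rxw}. Then □ψ at x, so □□ψ at x, so □ψ at y, so ψ at z, i.e. Rxz.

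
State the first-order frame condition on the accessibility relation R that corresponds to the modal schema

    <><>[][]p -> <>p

This is a Sahlqvist (Geach-type) schema ◇^2□^2p → □^0◇^1p.
First-order correspondent: forall x forall y (x R^2 y -> exists w (y R^2 w & xRw)).

forall x forall y (x R^2 y -> exists w (y R^2 w & xRw))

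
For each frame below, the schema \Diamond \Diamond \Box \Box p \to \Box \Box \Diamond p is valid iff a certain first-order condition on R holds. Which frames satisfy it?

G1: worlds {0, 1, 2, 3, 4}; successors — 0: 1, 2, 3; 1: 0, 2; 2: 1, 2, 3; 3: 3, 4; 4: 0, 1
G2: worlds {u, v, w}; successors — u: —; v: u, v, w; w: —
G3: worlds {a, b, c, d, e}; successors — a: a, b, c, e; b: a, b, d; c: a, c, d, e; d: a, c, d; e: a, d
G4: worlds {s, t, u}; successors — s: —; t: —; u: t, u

G1, G3

Frame correspondent (Sahlqvist): \forall x \forall y \forall z ((x R^2 y \wedge x R^2 z) \to \exists w (y R^2 w \wedge zRw)) — i.e. a generalized confluence (Geach) condition.
G1: holds.
G2: fails — vR²u, vR²u but no t with uR²t and uRt.
G3: holds.
G4: fails — uR²t, uR²t but no w with tR²w and tRw.
Valid on: G1, G3.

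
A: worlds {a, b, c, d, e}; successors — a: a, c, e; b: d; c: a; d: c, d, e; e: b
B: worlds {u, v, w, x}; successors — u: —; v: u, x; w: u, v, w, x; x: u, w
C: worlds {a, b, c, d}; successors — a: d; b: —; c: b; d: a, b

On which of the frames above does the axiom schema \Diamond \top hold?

Frame correspondent (Sahlqvist): \forall x \exists y Rxy — i.e. seriality.
A: satisfies the condition.
B: fails — world u has no successor.
C: fails — world b has no successor.

A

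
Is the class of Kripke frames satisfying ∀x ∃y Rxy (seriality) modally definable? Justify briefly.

Yes: it is seriality, defined by the D schema □r → ◇r.
Suppose □r→◇r is valid. At any x set V(r)=W. Then □r at x, so ◇r at x, so x has a successor.

Yes, by □r → ◇r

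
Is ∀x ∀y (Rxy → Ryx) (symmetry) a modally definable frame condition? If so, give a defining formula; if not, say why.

The condition is symmetry. A defining modal formula is p → □◇p.
Suppose p→□◇p is valid. Take Rxy and set V(p)={x}. Then p at x, so □◇p at x, so ◇p at y, so some z with Ryz has p; z=x, i.e. Ryx.

Definable; p → □◇p defines it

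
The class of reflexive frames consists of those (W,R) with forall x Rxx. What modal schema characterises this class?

A defining formula is □r → r (the T axiom).
Suppose □r→r is valid. At any x set V(r)={w : Rxw}. Then □r holds at x, so r holds at x, i.e. Rxx.

□r → r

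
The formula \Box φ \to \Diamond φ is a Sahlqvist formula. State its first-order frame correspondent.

seriality: \forall x \exists y Rxy

This schema is the D axiom.
It corresponds to seriality: \forall x \exists y Rxy.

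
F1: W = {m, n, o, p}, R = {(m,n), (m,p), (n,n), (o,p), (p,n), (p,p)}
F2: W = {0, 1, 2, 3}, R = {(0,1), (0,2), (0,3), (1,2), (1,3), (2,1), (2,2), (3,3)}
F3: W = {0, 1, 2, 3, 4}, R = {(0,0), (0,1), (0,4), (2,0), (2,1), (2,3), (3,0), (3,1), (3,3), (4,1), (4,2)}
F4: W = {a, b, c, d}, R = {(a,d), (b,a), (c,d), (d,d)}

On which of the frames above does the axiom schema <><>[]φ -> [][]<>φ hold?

This is the axiom for a generalized confluence (Geach) condition; its first-order frame correspondent is forall x forall y forall z ((x R^2 y & x R^2 z) -> exists w (yRw & zRw)).
F1: ✓.
F2: fails — 0R²2, 0R²3 but no w with 2Rw and 3Rw.
F3: fails — 0R²0, 0R²1 but no w with 0Rw and 1Rw.
F4: ✓.

F1, F4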